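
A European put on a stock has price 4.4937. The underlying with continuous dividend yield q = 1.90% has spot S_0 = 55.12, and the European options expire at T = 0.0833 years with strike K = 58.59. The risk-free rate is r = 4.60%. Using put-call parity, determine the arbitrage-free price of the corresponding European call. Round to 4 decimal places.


Put-call parity: C - P = S_0 * exp(-qT) - K * exp(-rT).
S_0 * exp(-qT) = 55.1200 * 0.99841855 = 55.03283058
K * exp(-rT) = 58.5900 * 0.99617553 = 58.36592442
C = P + S*exp(-qT) - K*exp(-rT)
C = 4.4937 + 55.03283058 - 58.36592442 = 1.1606

Answer: Call price = 1.1606


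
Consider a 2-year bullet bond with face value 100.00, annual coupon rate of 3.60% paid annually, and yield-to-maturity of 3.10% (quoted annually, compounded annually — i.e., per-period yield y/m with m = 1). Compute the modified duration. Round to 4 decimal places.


Answer: Modified duration = 1.9063

Derivation:
Coupon per period c = face * coupon_rate / m = 3.600000
Periods per year m = 1; per-period yield y/m = 0.031000
Number of cashflows N = 2
Cashflows (t years, CF_t, discount factor 1/(1+y/m)^(m*t), PV):
  t = 1.0000: CF_t = 3.600000, DF = 0.969932, PV = 3.491756
  t = 2.0000: CF_t = 103.600000, DF = 0.940768, PV = 97.463595
Price P = sum_t PV_t = 100.955350
First compute Macaulay numerator sum_t t * PV_t:
  t * PV_t at t = 1.0000: 3.491756
  t * PV_t at t = 2.0000: 194.927189
Macaulay duration D = 198.418945 / 100.955350 = 1.965413
Modified duration = D / (1 + y/m) = 1.965413 / (1 + 0.031000) = 1.906317


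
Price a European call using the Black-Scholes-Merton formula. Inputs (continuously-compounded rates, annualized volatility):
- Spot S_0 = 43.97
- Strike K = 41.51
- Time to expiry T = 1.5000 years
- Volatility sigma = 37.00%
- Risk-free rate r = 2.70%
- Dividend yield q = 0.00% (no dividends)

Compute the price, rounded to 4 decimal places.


Answer: Price = 9.7393

Derivation:
d1 = (ln(S/K) + (r - q + 0.5*sigma^2) * T) / (sigma * sqrt(T)) = 0.44300064
d2 = d1 - sigma * sqrt(T) = -0.01015496
exp(-rT) = 0.96030916; exp(-qT) = 1.00000000
C = S_0 * exp(-qT) * N(d1) - K * exp(-rT) * N(d2)
N(d1) = 0.67111736; N(d2) = 0.49594883
C = 43.9700 * 1.00000000 * 0.67111736 - 41.5100 * 0.96030916 * 0.49594883 = 9.7393


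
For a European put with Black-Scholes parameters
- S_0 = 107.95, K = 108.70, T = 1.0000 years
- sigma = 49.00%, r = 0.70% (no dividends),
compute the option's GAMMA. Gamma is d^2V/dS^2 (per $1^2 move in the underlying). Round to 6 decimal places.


Answer: Gamma = 0.007319

Derivation:
d1 = 0.2451558425; d2 = -0.2448441575
phi(d1) = 0.3871321286; exp(-qT) = 1.0000000000; exp(-rT) = 0.9930244429
Gamma = exp(-qT) * phi(d1) / (S * sigma * sqrt(T)) = 1.0000000000 * 0.3871321286 / (107.9500 * 0.4900 * 1.0000000000) = 0.007319


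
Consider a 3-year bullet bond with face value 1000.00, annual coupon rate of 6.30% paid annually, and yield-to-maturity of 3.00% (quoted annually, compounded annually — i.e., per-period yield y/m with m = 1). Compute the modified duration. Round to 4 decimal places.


Coupon per period c = face * coupon_rate / m = 63.000000
Periods per year m = 1; per-period yield y/m = 0.030000
Number of cashflows N = 3
Cashflows (t years, CF_t, discount factor 1/(1+y/m)^(m*t), PV):
  t = 1.0000: CF_t = 63.000000, DF = 0.970874, PV = 61.165049
  t = 2.0000: CF_t = 63.000000, DF = 0.942596, PV = 59.383542
  t = 3.0000: CF_t = 1063.000000, DF = 0.915142, PV = 972.795584
Price P = sum_t PV_t = 1093.344175
First compute Macaulay numerator sum_t t * PV_t:
  t * PV_t at t = 1.0000: 61.165049
  t * PV_t at t = 2.0000: 118.767085
  t * PV_t at t = 3.0000: 2918.386752
Macaulay duration D = 3098.318885 / 1093.344175 = 2.833800
Modified duration = D / (1 + y/m) = 2.833800 / (1 + 0.030000) = 2.751262

Answer: Modified duration = 2.7513


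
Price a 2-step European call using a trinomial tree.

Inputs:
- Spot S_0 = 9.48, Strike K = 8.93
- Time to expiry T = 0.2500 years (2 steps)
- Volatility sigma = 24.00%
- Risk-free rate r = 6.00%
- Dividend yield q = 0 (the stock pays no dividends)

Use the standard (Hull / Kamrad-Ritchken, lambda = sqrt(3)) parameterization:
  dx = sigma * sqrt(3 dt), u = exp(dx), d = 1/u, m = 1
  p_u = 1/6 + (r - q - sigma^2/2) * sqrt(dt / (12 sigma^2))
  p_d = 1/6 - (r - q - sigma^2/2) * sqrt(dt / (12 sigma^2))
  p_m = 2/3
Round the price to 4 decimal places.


dt = T/N = 0.125000; dx = sigma*sqrt(3*dt) = 0.146969
u = exp(dx) = 1.158319; d = 1/u = 0.863320
p_u = 0.179935, p_m = 0.666667, p_d = 0.153399
Discount per step: exp(-r*dt) = 0.992528
Stock lattice S(k, j) with j the centered position index:
  k=0: S(0,+0) = 9.4800
  k=1: S(1,-1) = 8.1843; S(1,+0) = 9.4800; S(1,+1) = 10.9809
  k=2: S(2,-2) = 7.0657; S(2,-1) = 8.1843; S(2,+0) = 9.4800; S(2,+1) = 10.9809; S(2,+2) = 12.7193
Terminal payoffs V(N, j) = max(S_T - K, 0):
  V(2,-2) = 0.000000; V(2,-1) = 0.000000; V(2,+0) = 0.550000; V(2,+1) = 2.050859; V(2,+2) = 3.789333
Backward induction: V(k, j) = exp(-r*dt) * [p_u * V(k+1, j+1) + p_m * V(k+1, j) + p_d * V(k+1, j-1)]
  V(1,-1) = exp(-r*dt) * [p_u*0.550000 + p_m*0.000000 + p_d*0.000000] = 0.098225
  V(1,+0) = exp(-r*dt) * [p_u*2.050859 + p_m*0.550000 + p_d*0.000000] = 0.730190
  V(1,+1) = exp(-r*dt) * [p_u*3.789333 + p_m*2.050859 + p_d*0.550000] = 2.117500
  V(0,+0) = exp(-r*dt) * [p_u*2.117500 + p_m*0.730190 + p_d*0.098225] = 0.876276

Answer: Price = V(0,0) = 0.8763


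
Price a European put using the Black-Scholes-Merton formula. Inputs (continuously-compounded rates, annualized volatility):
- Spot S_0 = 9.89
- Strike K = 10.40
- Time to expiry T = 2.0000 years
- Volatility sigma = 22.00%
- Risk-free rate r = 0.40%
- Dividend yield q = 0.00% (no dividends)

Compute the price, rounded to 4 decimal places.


d1 = (ln(S/K) + (r - q + 0.5*sigma^2) * T) / (sigma * sqrt(T)) = 0.01966509
d2 = d1 - sigma * sqrt(T) = -0.29146190
exp(-rT) = 0.99203191; exp(-qT) = 1.00000000
P = K * exp(-rT) * N(-d2) - S_0 * exp(-qT) * N(-d1)
N(-d1) = 0.49215527; N(-d2) = 0.61465096
P = 10.4000 * 0.99203191 * 0.61465096 - 9.8900 * 1.00000000 * 0.49215527 = 1.4740

Answer: Price = 1.4740


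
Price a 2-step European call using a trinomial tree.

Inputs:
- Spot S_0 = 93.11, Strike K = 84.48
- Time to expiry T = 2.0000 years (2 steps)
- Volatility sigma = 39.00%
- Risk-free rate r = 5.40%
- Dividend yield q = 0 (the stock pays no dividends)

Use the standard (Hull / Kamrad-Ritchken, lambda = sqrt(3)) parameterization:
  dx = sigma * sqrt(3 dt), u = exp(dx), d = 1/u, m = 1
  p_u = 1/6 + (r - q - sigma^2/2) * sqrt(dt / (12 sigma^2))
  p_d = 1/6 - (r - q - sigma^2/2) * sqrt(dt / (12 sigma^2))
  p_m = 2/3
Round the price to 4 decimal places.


dt = T/N = 1.000000; dx = sigma*sqrt(3*dt) = 0.675500
u = exp(dx) = 1.965015; d = 1/u = 0.508902
p_u = 0.150345, p_m = 0.666667, p_d = 0.182988
Discount per step: exp(-r*dt) = 0.947432
Stock lattice S(k, j) with j the centered position index:
  k=0: S(0,+0) = 93.1100
  k=1: S(1,-1) = 47.3839; S(1,+0) = 93.1100; S(1,+1) = 182.9625
  k=2: S(2,-2) = 24.1137; S(2,-1) = 47.3839; S(2,+0) = 93.1100; S(2,+1) = 182.9625; S(2,+2) = 359.5241
Terminal payoffs V(N, j) = max(S_T - K, 0):
  V(2,-2) = 0.000000; V(2,-1) = 0.000000; V(2,+0) = 8.630000; V(2,+1) = 98.482535; V(2,+2) = 275.044103
Backward induction: V(k, j) = exp(-r*dt) * [p_u * V(k+1, j+1) + p_m * V(k+1, j) + p_d * V(k+1, j-1)]
  V(1,-1) = exp(-r*dt) * [p_u*8.630000 + p_m*0.000000 + p_d*0.000000] = 1.229275
  V(1,+0) = exp(-r*dt) * [p_u*98.482535 + p_m*8.630000 + p_d*0.000000] = 19.478950
  V(1,+1) = exp(-r*dt) * [p_u*275.044103 + p_m*98.482535 + p_d*8.630000] = 102.877701
  V(0,+0) = exp(-r*dt) * [p_u*102.877701 + p_m*19.478950 + p_d*1.229275] = 27.170553

Answer: Price = V(0,0) = 27.1706


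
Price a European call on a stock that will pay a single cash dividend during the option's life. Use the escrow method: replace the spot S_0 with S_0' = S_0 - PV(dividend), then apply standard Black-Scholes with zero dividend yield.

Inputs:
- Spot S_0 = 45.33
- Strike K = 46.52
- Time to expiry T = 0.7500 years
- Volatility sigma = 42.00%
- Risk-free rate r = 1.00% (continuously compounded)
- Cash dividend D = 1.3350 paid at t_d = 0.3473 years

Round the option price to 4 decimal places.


PV(D) = D * exp(-r * t_d) = 1.3350 * 0.99653302 = 1.33037159
S_0' = S_0 - PV(D) = 45.3300 - 1.33037159 = 43.99962841
d1 = (ln(S_0'/K) + (r + sigma^2/2)*T) / (sigma*sqrt(T)) = 0.04934657
d2 = d1 - sigma*sqrt(T) = -0.31438410
exp(-rT) = 0.99252805
N(d1) = 0.51967845; N(d2) = 0.37661467
C = S_0' * N(d1) - K * exp(-rT) * N(d2) = 43.99962841 * 0.51967845 - 46.5200 * 0.99252805 * 0.37661467 = 5.4765

Answer: Price = 5.4765


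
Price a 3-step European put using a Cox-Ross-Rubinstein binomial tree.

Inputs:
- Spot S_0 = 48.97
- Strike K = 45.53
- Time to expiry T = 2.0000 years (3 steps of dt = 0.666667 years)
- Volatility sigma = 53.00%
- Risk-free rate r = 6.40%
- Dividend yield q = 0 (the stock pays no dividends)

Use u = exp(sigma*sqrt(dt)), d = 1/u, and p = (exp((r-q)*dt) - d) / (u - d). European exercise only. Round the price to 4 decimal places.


dt = T/N = 0.666667
u = exp(sigma*sqrt(dt)) = 1.541480; d = 1/u = 0.648727
p = (exp((r-q)*dt) - d) / (u - d) = 0.442298
Discount per step: exp(-r*dt) = 0.958231
Stock lattice S(k, i) with i counting down-moves:
  k=0: S(0,0) = 48.9700
  k=1: S(1,0) = 75.4863; S(1,1) = 31.7682
  k=2: S(2,0) = 116.3606; S(2,1) = 48.9700; S(2,2) = 20.6089
  k=3: S(3,0) = 179.3676; S(3,1) = 75.4863; S(3,2) = 31.7682; S(3,3) = 13.3695
Terminal payoffs V(N, i) = max(K - S_T, 0):
  V(3,0) = 0.000000; V(3,1) = 0.000000; V(3,2) = 13.761835; V(3,3) = 32.160469
Backward induction: V(k, i) = exp(-r*dt) * [p * V(k+1, i) + (1-p) * V(k+1, i+1)].
  V(2,0) = exp(-r*dt) * [p*0.000000 + (1-p)*0.000000] = 0.000000
  V(2,1) = exp(-r*dt) * [p*0.000000 + (1-p)*13.761835] = 7.354425
  V(2,2) = exp(-r*dt) * [p*13.761835 + (1-p)*32.160469] = 23.019377
  V(1,0) = exp(-r*dt) * [p*0.000000 + (1-p)*7.354425] = 3.930258
  V(1,1) = exp(-r*dt) * [p*7.354425 + (1-p)*23.019377] = 15.418701
  V(0,0) = exp(-r*dt) * [p*3.930258 + (1-p)*15.418701] = 9.905601

Answer: Price = V(0,0) = 9.9056


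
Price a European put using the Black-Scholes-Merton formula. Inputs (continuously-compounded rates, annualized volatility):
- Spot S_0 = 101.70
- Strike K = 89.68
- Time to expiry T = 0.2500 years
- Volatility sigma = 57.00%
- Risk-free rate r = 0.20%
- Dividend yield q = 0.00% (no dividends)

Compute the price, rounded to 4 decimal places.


Answer: Price = 5.8464

Derivation:
d1 = (ln(S/K) + (r - q + 0.5*sigma^2) * T) / (sigma * sqrt(T)) = 0.58558605
d2 = d1 - sigma * sqrt(T) = 0.30058605
exp(-rT) = 0.99950012; exp(-qT) = 1.00000000
P = K * exp(-rT) * N(-d2) - S_0 * exp(-qT) * N(-d1)
N(-d1) = 0.27907686; N(-d2) = 0.38186509
P = 89.6800 * 0.99950012 * 0.38186509 - 101.7000 * 1.00000000 * 0.27907686 = 5.8464


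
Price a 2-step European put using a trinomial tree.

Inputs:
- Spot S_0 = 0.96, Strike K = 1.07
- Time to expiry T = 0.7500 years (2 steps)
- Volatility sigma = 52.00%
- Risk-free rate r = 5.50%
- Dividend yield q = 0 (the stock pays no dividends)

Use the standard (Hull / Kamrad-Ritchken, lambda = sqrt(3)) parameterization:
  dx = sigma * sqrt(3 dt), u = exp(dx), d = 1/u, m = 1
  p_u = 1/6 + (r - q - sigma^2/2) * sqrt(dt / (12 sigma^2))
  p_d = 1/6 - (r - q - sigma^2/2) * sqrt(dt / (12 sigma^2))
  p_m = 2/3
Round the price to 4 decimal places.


Answer: Price = V(0,0) = 0.2080

Derivation:
dt = T/N = 0.375000; dx = sigma*sqrt(3*dt) = 0.551543
u = exp(dx) = 1.735930; d = 1/u = 0.576060
p_u = 0.139402, p_m = 0.666667, p_d = 0.193931
Discount per step: exp(-r*dt) = 0.979586
Stock lattice S(k, j) with j the centered position index:
  k=0: S(0,+0) = 0.9600
  k=1: S(1,-1) = 0.5530; S(1,+0) = 0.9600; S(1,+1) = 1.6665
  k=2: S(2,-2) = 0.3186; S(2,-1) = 0.5530; S(2,+0) = 0.9600; S(2,+1) = 1.6665; S(2,+2) = 2.8929
Terminal payoffs V(N, j) = max(K - S_T, 0):
  V(2,-2) = 0.751429; V(2,-1) = 0.516982; V(2,+0) = 0.110000; V(2,+1) = 0.000000; V(2,+2) = 0.000000
Backward induction: V(k, j) = exp(-r*dt) * [p_u * V(k+1, j+1) + p_m * V(k+1, j) + p_d * V(k+1, j-1)]
  V(1,-1) = exp(-r*dt) * [p_u*0.110000 + p_m*0.516982 + p_d*0.751429] = 0.495391
  V(1,+0) = exp(-r*dt) * [p_u*0.000000 + p_m*0.110000 + p_d*0.516982] = 0.170049
  V(1,+1) = exp(-r*dt) * [p_u*0.000000 + p_m*0.000000 + p_d*0.110000] = 0.020897
  V(0,+0) = exp(-r*dt) * [p_u*0.020897 + p_m*0.170049 + p_d*0.495391] = 0.208016


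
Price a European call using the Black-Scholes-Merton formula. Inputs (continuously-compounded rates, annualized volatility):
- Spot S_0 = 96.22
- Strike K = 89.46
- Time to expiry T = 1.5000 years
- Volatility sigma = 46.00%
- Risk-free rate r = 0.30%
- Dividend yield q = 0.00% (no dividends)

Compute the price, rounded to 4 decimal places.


Answer: Price = 24.3182

Derivation:
d1 = (ln(S/K) + (r - q + 0.5*sigma^2) * T) / (sigma * sqrt(T)) = 0.41897925
d2 = d1 - sigma * sqrt(T) = -0.14440339
exp(-rT) = 0.99551011; exp(-qT) = 1.00000000
C = S_0 * exp(-qT) * N(d1) - K * exp(-rT) * N(d2)
N(d1) = 0.66238435; N(d2) = 0.44259097
C = 96.2200 * 1.00000000 * 0.66238435 - 89.4600 * 0.99551011 * 0.44259097 = 24.3182


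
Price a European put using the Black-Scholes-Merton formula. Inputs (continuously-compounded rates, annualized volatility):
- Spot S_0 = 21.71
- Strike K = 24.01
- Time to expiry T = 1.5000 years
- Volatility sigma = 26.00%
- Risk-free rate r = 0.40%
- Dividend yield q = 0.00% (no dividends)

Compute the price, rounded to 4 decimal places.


Answer: Price = 4.0863

Derivation:
d1 = (ln(S/K) + (r - q + 0.5*sigma^2) * T) / (sigma * sqrt(T)) = -0.13816826
d2 = d1 - sigma * sqrt(T) = -0.45660193
exp(-rT) = 0.99401796; exp(-qT) = 1.00000000
P = K * exp(-rT) * N(-d2) - S_0 * exp(-qT) * N(-d1)
N(-d1) = 0.55494628; N(-d2) = 0.67602140
P = 24.0100 * 0.99401796 * 0.67602140 - 21.7100 * 1.00000000 * 0.55494628 = 4.0863


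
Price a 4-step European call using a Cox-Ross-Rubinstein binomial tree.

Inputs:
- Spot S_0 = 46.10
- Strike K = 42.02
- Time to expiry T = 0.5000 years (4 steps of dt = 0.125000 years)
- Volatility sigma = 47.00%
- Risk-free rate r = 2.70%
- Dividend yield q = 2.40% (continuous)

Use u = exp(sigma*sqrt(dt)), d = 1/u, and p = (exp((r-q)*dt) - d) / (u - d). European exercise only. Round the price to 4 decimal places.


dt = T/N = 0.125000
u = exp(sigma*sqrt(dt)) = 1.180774; d = 1/u = 0.846902
p = (exp((r-q)*dt) - d) / (u - d) = 0.459676
Discount per step: exp(-r*dt) = 0.996631
Stock lattice S(k, i) with i counting down-moves:
  k=0: S(0,0) = 46.1000
  k=1: S(1,0) = 54.4337; S(1,1) = 39.0422
  k=2: S(2,0) = 64.2739; S(2,1) = 46.1000; S(2,2) = 33.0649
  k=3: S(3,0) = 75.8929; S(3,1) = 54.4337; S(3,2) = 39.0422; S(3,3) = 28.0027
  k=4: S(4,0) = 89.6124; S(4,1) = 64.2739; S(4,2) = 46.1000; S(4,3) = 33.0649; S(4,4) = 23.7156
Terminal payoffs V(N, i) = max(S_T - K, 0):
  V(4,0) = 47.592366; V(4,1) = 22.253868; V(4,2) = 4.080000; V(4,3) = 0.000000; V(4,4) = 0.000000
Backward induction: V(k, i) = exp(-r*dt) * [p * V(k+1, i) + (1-p) * V(k+1, i+1)].
  V(3,0) = exp(-r*dt) * [p*47.592366 + (1-p)*22.253868] = 33.787148
  V(3,1) = exp(-r*dt) * [p*22.253868 + (1-p)*4.080000] = 12.392200
  V(3,2) = exp(-r*dt) * [p*4.080000 + (1-p)*0.000000] = 1.869160
  V(3,3) = exp(-r*dt) * [p*0.000000 + (1-p)*0.000000] = 0.000000
  V(2,0) = exp(-r*dt) * [p*33.787148 + (1-p)*12.392200] = 22.152059
  V(2,1) = exp(-r*dt) * [p*12.392200 + (1-p)*1.869160] = 6.683755
  V(2,2) = exp(-r*dt) * [p*1.869160 + (1-p)*0.000000] = 0.856313
  V(1,0) = exp(-r*dt) * [p*22.152059 + (1-p)*6.683755] = 13.747690
  V(1,1) = exp(-r*dt) * [p*6.683755 + (1-p)*0.856313] = 3.523139
  V(0,0) = exp(-r*dt) * [p*13.747690 + (1-p)*3.523139] = 8.195415

Answer: Price = V(0,0) = 8.1954


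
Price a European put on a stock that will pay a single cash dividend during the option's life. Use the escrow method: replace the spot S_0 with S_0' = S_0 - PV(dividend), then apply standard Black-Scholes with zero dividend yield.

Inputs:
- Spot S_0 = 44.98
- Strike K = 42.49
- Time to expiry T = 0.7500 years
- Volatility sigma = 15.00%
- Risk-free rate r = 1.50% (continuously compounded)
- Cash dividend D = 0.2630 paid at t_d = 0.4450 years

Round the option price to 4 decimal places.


PV(D) = D * exp(-r * t_d) = 0.2630 * 0.99334723 = 0.26125032
S_0' = S_0 - PV(D) = 44.9800 - 0.26125032 = 44.71874968
d1 = (ln(S_0'/K) + (r + sigma^2/2)*T) / (sigma*sqrt(T)) = 0.54510807
d2 = d1 - sigma*sqrt(T) = 0.41520426
exp(-rT) = 0.98881304
N(-d1) = 0.29283960; N(-d2) = 0.33899619
P = K * exp(-rT) * N(-d2) - S_0' * N(-d1) = 42.4900 * 0.98881304 * 0.33899619 - 44.71874968 * 0.29283960 = 1.1474

Answer: Price = 1.1474


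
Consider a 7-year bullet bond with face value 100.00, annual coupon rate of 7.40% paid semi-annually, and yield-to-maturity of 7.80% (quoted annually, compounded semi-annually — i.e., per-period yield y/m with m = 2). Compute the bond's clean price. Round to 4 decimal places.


Coupon per period c = face * coupon_rate / m = 3.700000
Periods per year m = 2; per-period yield y/m = 0.039000
Number of cashflows N = 14
Cashflows (t years, CF_t, discount factor 1/(1+y/m)^(m*t), PV):
  t = 0.5000: CF_t = 3.700000, DF = 0.962464, PV = 3.561116
  t = 1.0000: CF_t = 3.700000, DF = 0.926337, PV = 3.427446
  t = 1.5000: CF_t = 3.700000, DF = 0.891566, PV = 3.298793
  t = 2.0000: CF_t = 3.700000, DF = 0.858100, PV = 3.174969
  t = 2.5000: CF_t = 3.700000, DF = 0.825890, PV = 3.055793
  t = 3.0000: CF_t = 3.700000, DF = 0.794889, PV = 2.941091
  t = 3.5000: CF_t = 3.700000, DF = 0.765052, PV = 2.830694
  t = 4.0000: CF_t = 3.700000, DF = 0.736335, PV = 2.724441
  t = 4.5000: CF_t = 3.700000, DF = 0.708696, PV = 2.622176
  t = 5.0000: CF_t = 3.700000, DF = 0.682094, PV = 2.523750
  t = 5.5000: CF_t = 3.700000, DF = 0.656491, PV = 2.429018
  t = 6.0000: CF_t = 3.700000, DF = 0.631849, PV = 2.337842
  t = 6.5000: CF_t = 3.700000, DF = 0.608132, PV = 2.250089
  t = 7.0000: CF_t = 103.700000, DF = 0.585305, PV = 60.696142
Price P = sum_t PV_t = 97.873360

Answer: Price = 97.8734


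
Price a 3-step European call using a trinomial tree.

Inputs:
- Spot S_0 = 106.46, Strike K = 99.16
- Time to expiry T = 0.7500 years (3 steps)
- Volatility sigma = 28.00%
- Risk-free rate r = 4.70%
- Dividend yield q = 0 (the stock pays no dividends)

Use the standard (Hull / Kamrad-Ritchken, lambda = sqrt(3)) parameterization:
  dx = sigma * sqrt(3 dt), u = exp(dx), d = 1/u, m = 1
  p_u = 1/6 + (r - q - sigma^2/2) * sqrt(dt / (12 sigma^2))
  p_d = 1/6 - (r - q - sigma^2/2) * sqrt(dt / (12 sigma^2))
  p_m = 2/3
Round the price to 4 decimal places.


dt = T/N = 0.250000; dx = sigma*sqrt(3*dt) = 0.242487
u = exp(dx) = 1.274415; d = 1/u = 0.784674
p_u = 0.170687, p_m = 0.666667, p_d = 0.162646
Discount per step: exp(-r*dt) = 0.988319
Stock lattice S(k, j) with j the centered position index:
  k=0: S(0,+0) = 106.4600
  k=1: S(1,-1) = 83.5364; S(1,+0) = 106.4600; S(1,+1) = 135.6742
  k=2: S(2,-2) = 65.5488; S(2,-1) = 83.5364; S(2,+0) = 106.4600; S(2,+1) = 135.6742; S(2,+2) = 172.9052
  k=3: S(3,-3) = 51.4344; S(3,-2) = 65.5488; S(3,-1) = 83.5364; S(3,+0) = 106.4600; S(3,+1) = 135.6742; S(3,+2) = 172.9052; S(3,+3) = 220.3530
Terminal payoffs V(N, j) = max(S_T - K, 0):
  V(3,-3) = 0.000000; V(3,-2) = 0.000000; V(3,-1) = 0.000000; V(3,+0) = 7.300000; V(3,+1) = 36.514202; V(3,+2) = 73.745215; V(3,+3) = 121.192969
Backward induction: V(k, j) = exp(-r*dt) * [p_u * V(k+1, j+1) + p_m * V(k+1, j) + p_d * V(k+1, j-1)]
  V(2,-2) = exp(-r*dt) * [p_u*0.000000 + p_m*0.000000 + p_d*0.000000] = 0.000000
  V(2,-1) = exp(-r*dt) * [p_u*7.300000 + p_m*0.000000 + p_d*0.000000] = 1.231464
  V(2,+0) = exp(-r*dt) * [p_u*36.514202 + p_m*7.300000 + p_d*0.000000] = 10.969532
  V(2,+1) = exp(-r*dt) * [p_u*73.745215 + p_m*36.514202 + p_d*7.300000] = 37.672243
  V(2,+2) = exp(-r*dt) * [p_u*121.192969 + p_m*73.745215 + p_d*36.514202] = 74.903181
  V(1,-1) = exp(-r*dt) * [p_u*10.969532 + p_m*1.231464 + p_d*0.000000] = 2.661876
  V(1,+0) = exp(-r*dt) * [p_u*37.672243 + p_m*10.969532 + p_d*1.231464] = 13.780618
  V(1,+1) = exp(-r*dt) * [p_u*74.903181 + p_m*37.672243 + p_d*10.969532] = 39.220455
  V(0,+0) = exp(-r*dt) * [p_u*39.220455 + p_m*13.780618 + p_d*2.661876] = 16.123890

Answer: Price = V(0,0) = 16.1239


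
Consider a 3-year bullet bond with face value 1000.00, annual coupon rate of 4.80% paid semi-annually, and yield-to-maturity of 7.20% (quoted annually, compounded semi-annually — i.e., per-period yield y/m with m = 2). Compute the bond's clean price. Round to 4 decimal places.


Answer: Price = 936.2669

Derivation:
Coupon per period c = face * coupon_rate / m = 24.000000
Periods per year m = 2; per-period yield y/m = 0.036000
Number of cashflows N = 6
Cashflows (t years, CF_t, discount factor 1/(1+y/m)^(m*t), PV):
  t = 0.5000: CF_t = 24.000000, DF = 0.965251, PV = 23.166023
  t = 1.0000: CF_t = 24.000000, DF = 0.931709, PV = 22.361026
  t = 1.5000: CF_t = 24.000000, DF = 0.899333, PV = 21.584002
  t = 2.0000: CF_t = 24.000000, DF = 0.868082, PV = 20.833979
  t = 2.5000: CF_t = 24.000000, DF = 0.837917, PV = 20.110018
  t = 3.0000: CF_t = 1024.000000, DF = 0.808801, PV = 828.211820
Price P = sum_t PV_t = 936.266868


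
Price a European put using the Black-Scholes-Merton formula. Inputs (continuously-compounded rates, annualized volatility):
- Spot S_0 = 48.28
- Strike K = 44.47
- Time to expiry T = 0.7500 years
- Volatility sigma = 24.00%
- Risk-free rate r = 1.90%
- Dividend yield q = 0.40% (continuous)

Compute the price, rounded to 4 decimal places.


Answer: Price = 2.0358

Derivation:
d1 = (ln(S/K) + (r - q + 0.5*sigma^2) * T) / (sigma * sqrt(T)) = 0.55354704
d2 = d1 - sigma * sqrt(T) = 0.34570094
exp(-rT) = 0.98585105; exp(-qT) = 0.99700450
P = K * exp(-rT) * N(-d2) - S_0 * exp(-qT) * N(-d1)
N(-d1) = 0.28994444; N(-d2) = 0.36478374
P = 44.4700 * 0.98585105 * 0.36478374 - 48.2800 * 0.99700450 * 0.28994444 = 2.0358


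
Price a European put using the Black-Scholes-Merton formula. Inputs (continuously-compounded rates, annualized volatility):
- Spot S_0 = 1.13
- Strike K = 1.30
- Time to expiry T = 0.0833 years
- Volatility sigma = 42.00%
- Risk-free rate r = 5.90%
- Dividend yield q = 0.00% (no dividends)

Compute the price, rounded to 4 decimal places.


d1 = (ln(S/K) + (r - q + 0.5*sigma^2) * T) / (sigma * sqrt(T)) = -1.05498766
d2 = d1 - sigma * sqrt(T) = -1.17620697
exp(-rT) = 0.99509736; exp(-qT) = 1.00000000
P = K * exp(-rT) * N(-d2) - S_0 * exp(-qT) * N(-d1)
N(-d1) = 0.85428452; N(-d2) = 0.88024391
P = 1.3000 * 0.99509736 * 0.88024391 - 1.1300 * 1.00000000 * 0.85428452 = 0.1734

Answer: Price = 0.1734


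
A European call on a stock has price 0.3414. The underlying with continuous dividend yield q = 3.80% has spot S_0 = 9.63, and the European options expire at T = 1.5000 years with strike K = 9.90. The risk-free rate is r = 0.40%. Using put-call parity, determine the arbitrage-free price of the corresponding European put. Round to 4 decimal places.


Put-call parity: C - P = S_0 * exp(-qT) - K * exp(-rT).
S_0 * exp(-qT) = 9.6300 * 0.94459407 = 9.09644089
K * exp(-rT) = 9.9000 * 0.99401796 = 9.84077784
P = C - S*exp(-qT) + K*exp(-rT)
P = 0.3414 - 9.09644089 + 9.84077784 = 1.0857

Answer: Put price = 1.0857


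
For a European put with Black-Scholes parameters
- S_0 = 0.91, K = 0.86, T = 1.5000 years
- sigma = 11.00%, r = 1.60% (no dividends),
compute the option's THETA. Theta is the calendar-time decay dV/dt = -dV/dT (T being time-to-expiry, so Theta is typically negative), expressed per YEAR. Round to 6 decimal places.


Answer: Theta = -0.009066

Derivation:
d1 = 0.6649786443; d2 = 0.5302567085
phi(d1) = 0.3198072425; exp(-qT) = 1.0000000000; exp(-rT) = 0.9762857098
Theta = -S*exp(-qT)*phi(d1)*sigma/(2*sqrt(T)) + r*K*exp(-rT)*N(-d2) - q*S*exp(-qT)*N(-d1)
N(-d1) = 0.2530320762; N(-d2) = 0.2979669789; sqrt(T) = 1.2247448714
Term 1 = -0.9100 * 1.0000000000 * 0.3198072425 * 0.1100 / (2 * 1.2247448714) = -0.0130691321
Term 2 = 0.0160 * 0.8600 * 0.9762857098 * 0.2979669789 = 0.0040027964
Term 3 = 0 (no dividend yield, q = 0)
Theta = -0.0130691321 + (0.0040027964) + (0.0000000000) = -0.009066


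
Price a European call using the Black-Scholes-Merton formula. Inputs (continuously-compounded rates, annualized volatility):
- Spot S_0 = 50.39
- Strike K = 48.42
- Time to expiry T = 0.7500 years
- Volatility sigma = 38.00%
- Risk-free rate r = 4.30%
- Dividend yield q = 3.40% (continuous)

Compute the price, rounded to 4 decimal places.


Answer: Price = 7.4551

Derivation:
d1 = (ln(S/K) + (r - q + 0.5*sigma^2) * T) / (sigma * sqrt(T)) = 0.30623810
d2 = d1 - sigma * sqrt(T) = -0.02285155
exp(-rT) = 0.96826449; exp(-qT) = 0.97482238
C = S_0 * exp(-qT) * N(d1) - K * exp(-rT) * N(d2)
N(d1) = 0.62028832; N(d2) = 0.49088434
C = 50.3900 * 0.97482238 * 0.62028832 - 48.4200 * 0.96826449 * 0.49088434 = 7.4551


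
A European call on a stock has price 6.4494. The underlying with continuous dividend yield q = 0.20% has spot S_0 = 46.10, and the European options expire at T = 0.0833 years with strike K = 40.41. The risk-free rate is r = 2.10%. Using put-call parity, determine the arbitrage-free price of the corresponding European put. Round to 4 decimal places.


Answer: Put price = 0.6965

Derivation:
Put-call parity: C - P = S_0 * exp(-qT) - K * exp(-rT).
S_0 * exp(-qT) = 46.1000 * 0.99983341 = 46.09232038
K * exp(-rT) = 40.4100 * 0.99825223 = 40.33937258
P = C - S*exp(-qT) + K*exp(-rT)
P = 6.4494 - 46.09232038 + 40.33937258 = 0.6965


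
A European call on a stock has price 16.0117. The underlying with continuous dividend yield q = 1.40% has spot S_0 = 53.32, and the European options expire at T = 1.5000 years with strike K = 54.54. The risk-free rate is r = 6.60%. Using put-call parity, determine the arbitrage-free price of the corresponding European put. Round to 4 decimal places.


Put-call parity: C - P = S_0 * exp(-qT) - K * exp(-rT).
S_0 * exp(-qT) = 53.3200 * 0.97921896 = 52.21195519
K * exp(-rT) = 54.5400 * 0.90574271 = 49.39920730
P = C - S*exp(-qT) + K*exp(-rT)
P = 16.0117 - 52.21195519 + 49.39920730 = 13.1990

Answer: Put price = 13.1990


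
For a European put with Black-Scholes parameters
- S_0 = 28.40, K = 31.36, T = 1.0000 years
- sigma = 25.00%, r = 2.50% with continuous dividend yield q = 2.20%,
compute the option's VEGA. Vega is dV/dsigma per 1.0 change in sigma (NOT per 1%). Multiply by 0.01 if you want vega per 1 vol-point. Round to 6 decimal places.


d1 = -0.2595762013; d2 = -0.5095762013
phi(d1) = 0.3857258344; exp(-qT) = 0.9782402351; exp(-rT) = 0.9753099120
Vega = S * exp(-qT) * phi(d1) * sqrt(T) = 28.4000 * 0.9782402351 * 0.3857258344 * 1.0000000000 = 10.716244

Answer: Vega = 10.716244


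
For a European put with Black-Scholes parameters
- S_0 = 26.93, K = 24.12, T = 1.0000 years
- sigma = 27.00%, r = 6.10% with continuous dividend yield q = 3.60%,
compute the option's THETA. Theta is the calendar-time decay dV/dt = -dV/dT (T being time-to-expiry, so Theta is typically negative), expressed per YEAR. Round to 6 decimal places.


d1 = 0.6357390184; d2 = 0.3657390184
phi(d1) = 0.3259469689; exp(-qT) = 0.9646402935; exp(-rT) = 0.9408232398
Theta = -S*exp(-qT)*phi(d1)*sigma/(2*sqrt(T)) + r*K*exp(-rT)*N(-d2) - q*S*exp(-qT)*N(-d1)
N(-d1) = 0.2624732701; N(-d2) = 0.3572799139; sqrt(T) = 1.0000000000
Term 1 = -26.9300 * 0.9646402935 * 0.3259469689 * 0.2700 / (2 * 1.0000000000) = -1.1430953742
Term 2 = 0.0610 * 24.1200 * 0.9408232398 * 0.3572799139 = 0.4945654529
Term 3 = -0.0360 * 26.9300 * 0.9646402935 * 0.2624732701 = -0.2454648635
Theta = -1.1430953742 + (0.4945654529) + (-0.2454648635) = -0.893995

Answer: Theta = -0.893995


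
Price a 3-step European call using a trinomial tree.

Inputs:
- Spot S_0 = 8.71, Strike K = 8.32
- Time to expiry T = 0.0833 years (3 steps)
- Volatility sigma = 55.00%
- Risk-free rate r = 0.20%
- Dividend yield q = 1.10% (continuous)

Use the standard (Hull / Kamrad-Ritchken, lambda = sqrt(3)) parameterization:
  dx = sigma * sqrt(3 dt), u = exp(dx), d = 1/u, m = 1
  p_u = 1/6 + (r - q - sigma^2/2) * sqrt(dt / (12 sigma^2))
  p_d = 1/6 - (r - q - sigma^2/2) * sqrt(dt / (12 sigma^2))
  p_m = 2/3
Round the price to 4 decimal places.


dt = T/N = 0.027767; dx = sigma*sqrt(3*dt) = 0.158740
u = exp(dx) = 1.172033; d = 1/u = 0.853219
p_u = 0.152651, p_m = 0.666667, p_d = 0.180682
Discount per step: exp(-r*dt) = 0.999944
Stock lattice S(k, j) with j the centered position index:
  k=0: S(0,+0) = 8.7100
  k=1: S(1,-1) = 7.4315; S(1,+0) = 8.7100; S(1,+1) = 10.2084
  k=2: S(2,-2) = 6.3407; S(2,-1) = 7.4315; S(2,+0) = 8.7100; S(2,+1) = 10.2084; S(2,+2) = 11.9646
  k=3: S(3,-3) = 5.4100; S(3,-2) = 6.3407; S(3,-1) = 7.4315; S(3,+0) = 8.7100; S(3,+1) = 10.2084; S(3,+2) = 11.9646; S(3,+3) = 14.0229
Terminal payoffs V(N, j) = max(S_T - K, 0):
  V(3,-3) = 0.000000; V(3,-2) = 0.000000; V(3,-1) = 0.000000; V(3,+0) = 0.390000; V(3,+1) = 1.888405; V(3,+2) = 3.644584; V(3,+3) = 5.702883
Backward induction: V(k, j) = exp(-r*dt) * [p_u * V(k+1, j+1) + p_m * V(k+1, j) + p_d * V(k+1, j-1)]
  V(2,-2) = exp(-r*dt) * [p_u*0.000000 + p_m*0.000000 + p_d*0.000000] = 0.000000
  V(2,-1) = exp(-r*dt) * [p_u*0.390000 + p_m*0.000000 + p_d*0.000000] = 0.059531
  V(2,+0) = exp(-r*dt) * [p_u*1.888405 + p_m*0.390000 + p_d*0.000000] = 0.548237
  V(2,+1) = exp(-r*dt) * [p_u*3.644584 + p_m*1.888405 + p_d*0.390000] = 1.885648
  V(2,+2) = exp(-r*dt) * [p_u*5.702883 + p_m*3.644584 + p_d*1.888405] = 3.641273
  V(1,-1) = exp(-r*dt) * [p_u*0.548237 + p_m*0.059531 + p_d*0.000000] = 0.123369
  V(1,+0) = exp(-r*dt) * [p_u*1.885648 + p_m*0.548237 + p_d*0.059531] = 0.664057
  V(1,+1) = exp(-r*dt) * [p_u*3.641273 + p_m*1.885648 + p_d*0.548237] = 1.911894
  V(0,+0) = exp(-r*dt) * [p_u*1.911894 + p_m*0.664057 + p_d*0.123369] = 0.756806

Answer: Price = V(0,0) = 0.7568


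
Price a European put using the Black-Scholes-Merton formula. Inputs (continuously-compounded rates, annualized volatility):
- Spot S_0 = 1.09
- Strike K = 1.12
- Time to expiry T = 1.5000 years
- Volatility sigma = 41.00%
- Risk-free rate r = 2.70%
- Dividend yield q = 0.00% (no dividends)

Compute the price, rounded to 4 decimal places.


Answer: Price = 0.2075

Derivation:
d1 = (ln(S/K) + (r - q + 0.5*sigma^2) * T) / (sigma * sqrt(T)) = 0.27765665
d2 = d1 - sigma * sqrt(T) = -0.22448874
exp(-rT) = 0.96030916; exp(-qT) = 1.00000000
P = K * exp(-rT) * N(-d2) - S_0 * exp(-qT) * N(-d1)
N(-d1) = 0.39063797; N(-d2) = 0.58881149
P = 1.1200 * 0.96030916 * 0.58881149 - 1.0900 * 1.00000000 * 0.39063797 = 0.2075


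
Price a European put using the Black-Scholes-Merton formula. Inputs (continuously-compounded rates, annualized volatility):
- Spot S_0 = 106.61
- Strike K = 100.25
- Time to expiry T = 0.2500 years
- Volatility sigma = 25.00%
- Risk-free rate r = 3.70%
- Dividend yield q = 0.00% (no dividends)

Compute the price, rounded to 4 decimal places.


Answer: Price = 2.2894

Derivation:
d1 = (ln(S/K) + (r - q + 0.5*sigma^2) * T) / (sigma * sqrt(T)) = 0.62858200
d2 = d1 - sigma * sqrt(T) = 0.50358200
exp(-rT) = 0.99079265; exp(-qT) = 1.00000000
P = K * exp(-rT) * N(-d2) - S_0 * exp(-qT) * N(-d1)
N(-d1) = 0.26481137; N(-d2) = 0.30727757
P = 100.2500 * 0.99079265 * 0.30727757 - 106.6100 * 1.00000000 * 0.26481137 = 2.2894


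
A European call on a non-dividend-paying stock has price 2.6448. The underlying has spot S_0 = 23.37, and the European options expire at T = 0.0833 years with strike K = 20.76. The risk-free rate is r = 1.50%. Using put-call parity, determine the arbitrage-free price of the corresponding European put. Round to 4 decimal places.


Put-call parity: C - P = S_0 * exp(-qT) - K * exp(-rT).
S_0 * exp(-qT) = 23.3700 * 1.00000000 = 23.37000000
K * exp(-rT) = 20.7600 * 0.99875128 = 20.73407658
P = C - S*exp(-qT) + K*exp(-rT)
P = 2.6448 - 23.37000000 + 20.73407658 = 0.0089

Answer: Put price = 0.0089


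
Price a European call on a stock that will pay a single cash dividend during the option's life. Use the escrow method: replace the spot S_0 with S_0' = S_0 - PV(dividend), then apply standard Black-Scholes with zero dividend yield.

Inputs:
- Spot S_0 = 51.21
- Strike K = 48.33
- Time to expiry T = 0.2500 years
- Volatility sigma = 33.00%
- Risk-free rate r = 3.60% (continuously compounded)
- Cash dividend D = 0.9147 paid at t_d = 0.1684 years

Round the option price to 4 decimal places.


PV(D) = D * exp(-r * t_d) = 0.9147 * 0.99395594 = 0.90917150
S_0' = S_0 - PV(D) = 51.2100 - 0.90917150 = 50.30082850
d1 = (ln(S_0'/K) + (r + sigma^2/2)*T) / (sigma*sqrt(T)) = 0.37928220
d2 = d1 - sigma*sqrt(T) = 0.21428220
exp(-rT) = 0.99104038
N(d1) = 0.64776084; N(d2) = 0.58483650
C = S_0' * N(d1) - K * exp(-rT) * N(d2) = 50.30082850 * 0.64776084 - 48.3300 * 0.99104038 * 0.58483650 = 4.5710

Answer: Price = 4.5710


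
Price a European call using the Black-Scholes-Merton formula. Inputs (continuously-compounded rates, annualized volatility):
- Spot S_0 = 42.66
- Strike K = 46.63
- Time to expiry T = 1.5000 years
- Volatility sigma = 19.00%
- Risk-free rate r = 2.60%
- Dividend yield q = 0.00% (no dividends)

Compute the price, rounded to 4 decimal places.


Answer: Price = 3.0521

Derivation:
d1 = (ln(S/K) + (r - q + 0.5*sigma^2) * T) / (sigma * sqrt(T)) = -0.09844112
d2 = d1 - sigma * sqrt(T) = -0.33114264
exp(-rT) = 0.96175071; exp(-qT) = 1.00000000
C = S_0 * exp(-qT) * N(d1) - K * exp(-rT) * N(d2)
N(d1) = 0.46079101; N(d2) = 0.37026837
C = 42.6600 * 1.00000000 * 0.46079101 - 46.6300 * 0.96175071 * 0.37026837 = 3.0521


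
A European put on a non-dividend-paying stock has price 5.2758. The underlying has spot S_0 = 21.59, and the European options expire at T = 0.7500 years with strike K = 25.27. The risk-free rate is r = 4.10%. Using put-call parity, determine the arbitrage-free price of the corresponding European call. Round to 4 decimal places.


Put-call parity: C - P = S_0 * exp(-qT) - K * exp(-rT).
S_0 * exp(-qT) = 21.5900 * 1.00000000 = 21.59000000
K * exp(-rT) = 25.2700 * 0.96971797 = 24.50477316
C = P + S*exp(-qT) - K*exp(-rT)
C = 5.2758 + 21.59000000 - 24.50477316 = 2.3610

Answer: Call price = 2.3610


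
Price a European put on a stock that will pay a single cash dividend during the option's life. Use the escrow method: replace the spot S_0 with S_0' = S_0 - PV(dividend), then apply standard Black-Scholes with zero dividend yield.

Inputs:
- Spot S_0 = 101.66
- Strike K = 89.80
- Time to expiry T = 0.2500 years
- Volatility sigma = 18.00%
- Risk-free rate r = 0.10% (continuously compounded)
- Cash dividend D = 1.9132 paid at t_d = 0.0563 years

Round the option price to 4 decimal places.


PV(D) = D * exp(-r * t_d) = 1.9132 * 0.99994370 = 1.91309229
S_0' = S_0 - PV(D) = 101.6600 - 1.91309229 = 99.74690771
d1 = (ln(S_0'/K) + (r + sigma^2/2)*T) / (sigma*sqrt(T)) = 1.21501200
d2 = d1 - sigma*sqrt(T) = 1.12501200
exp(-rT) = 0.99975003
N(-d1) = 0.11218076; N(-d2) = 0.13029198
P = K * exp(-rT) * N(-d2) - S_0' * N(-d1) = 89.8000 * 0.99975003 * 0.13029198 - 99.74690771 * 0.11218076 = 0.5076

Answer: Price = 0.5076


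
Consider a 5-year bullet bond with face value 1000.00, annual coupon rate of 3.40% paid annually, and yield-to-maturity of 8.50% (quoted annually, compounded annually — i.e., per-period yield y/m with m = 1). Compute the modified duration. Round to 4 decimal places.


Coupon per period c = face * coupon_rate / m = 34.000000
Periods per year m = 1; per-period yield y/m = 0.085000
Number of cashflows N = 5
Cashflows (t years, CF_t, discount factor 1/(1+y/m)^(m*t), PV):
  t = 1.0000: CF_t = 34.000000, DF = 0.921659, PV = 31.336406
  t = 2.0000: CF_t = 34.000000, DF = 0.849455, PV = 28.881480
  t = 3.0000: CF_t = 34.000000, DF = 0.782908, PV = 26.618875
  t = 4.0000: CF_t = 34.000000, DF = 0.721574, PV = 24.533526
  t = 5.0000: CF_t = 1034.000000, DF = 0.665045, PV = 687.656968
Price P = sum_t PV_t = 799.027254
First compute Macaulay numerator sum_t t * PV_t:
  t * PV_t at t = 1.0000: 31.336406
  t * PV_t at t = 2.0000: 57.762960
  t * PV_t at t = 3.0000: 79.856626
  t * PV_t at t = 4.0000: 98.134103
  t * PV_t at t = 5.0000: 3438.284838
Macaulay duration D = 3705.374932 / 799.027254 = 4.637357
Modified duration = D / (1 + y/m) = 4.637357 / (1 + 0.085000) = 4.274062

Answer: Modified duration = 4.2741


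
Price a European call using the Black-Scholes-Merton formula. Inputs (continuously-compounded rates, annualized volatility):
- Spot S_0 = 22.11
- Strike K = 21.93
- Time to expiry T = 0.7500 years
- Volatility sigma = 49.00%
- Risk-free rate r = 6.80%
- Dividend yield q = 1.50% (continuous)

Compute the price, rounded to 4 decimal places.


d1 = (ln(S/K) + (r - q + 0.5*sigma^2) * T) / (sigma * sqrt(T)) = 0.32511167
d2 = d1 - sigma * sqrt(T) = -0.09924078
exp(-rT) = 0.95027867; exp(-qT) = 0.98881304
C = S_0 * exp(-qT) * N(d1) - K * exp(-rT) * N(d2)
N(d1) = 0.62745172; N(d2) = 0.46047355
C = 22.1100 * 0.98881304 * 0.62745172 - 21.9300 * 0.95027867 * 0.46047355 = 4.1217

Answer: Price = 4.1217


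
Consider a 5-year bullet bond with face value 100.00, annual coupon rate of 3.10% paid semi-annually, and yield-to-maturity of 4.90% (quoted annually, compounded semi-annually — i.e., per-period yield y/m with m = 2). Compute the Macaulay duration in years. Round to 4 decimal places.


Coupon per period c = face * coupon_rate / m = 1.550000
Periods per year m = 2; per-period yield y/m = 0.024500
Number of cashflows N = 10
Cashflows (t years, CF_t, discount factor 1/(1+y/m)^(m*t), PV):
  t = 0.5000: CF_t = 1.550000, DF = 0.976086, PV = 1.512933
  t = 1.0000: CF_t = 1.550000, DF = 0.952744, PV = 1.476753
  t = 1.5000: CF_t = 1.550000, DF = 0.929960, PV = 1.441437
  t = 2.0000: CF_t = 1.550000, DF = 0.907721, PV = 1.406967
  t = 2.5000: CF_t = 1.550000, DF = 0.886013, PV = 1.373320
  t = 3.0000: CF_t = 1.550000, DF = 0.864825, PV = 1.340479
  t = 3.5000: CF_t = 1.550000, DF = 0.844143, PV = 1.308422
  t = 4.0000: CF_t = 1.550000, DF = 0.823957, PV = 1.277133
  t = 4.5000: CF_t = 1.550000, DF = 0.804252, PV = 1.246591
  t = 5.0000: CF_t = 101.550000, DF = 0.785019, PV = 79.718717
Price P = sum_t PV_t = 92.102752
Macaulay numerator sum_t t * PV_t:
  t * PV_t at t = 0.5000: 0.756467
  t * PV_t at t = 1.0000: 1.476753
  t * PV_t at t = 1.5000: 2.162156
  t * PV_t at t = 2.0000: 2.813934
  t * PV_t at t = 2.5000: 3.433301
  t * PV_t at t = 3.0000: 4.021436
  t * PV_t at t = 3.5000: 4.579478
  t * PV_t at t = 4.0000: 5.108530
  t * PV_t at t = 4.5000: 5.609660
  t * PV_t at t = 5.0000: 398.593585
Macaulay duration D = (sum_t t * PV_t) / P = 428.555300 / 92.102752 = 4.653013

Answer: Macaulay duration = 4.6530 years


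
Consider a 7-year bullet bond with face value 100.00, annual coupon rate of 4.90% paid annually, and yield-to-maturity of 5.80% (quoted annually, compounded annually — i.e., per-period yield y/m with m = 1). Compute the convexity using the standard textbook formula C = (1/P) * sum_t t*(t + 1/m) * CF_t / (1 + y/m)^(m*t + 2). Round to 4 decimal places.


Coupon per period c = face * coupon_rate / m = 4.900000
Periods per year m = 1; per-period yield y/m = 0.058000
Number of cashflows N = 7
Cashflows (t years, CF_t, discount factor 1/(1+y/m)^(m*t), PV):
  t = 1.0000: CF_t = 4.900000, DF = 0.945180, PV = 4.631380
  t = 2.0000: CF_t = 4.900000, DF = 0.893364, PV = 4.377486
  t = 3.0000: CF_t = 4.900000, DF = 0.844390, PV = 4.137510
  t = 4.0000: CF_t = 4.900000, DF = 0.798100, PV = 3.910690
  t = 5.0000: CF_t = 4.900000, DF = 0.754348, PV = 3.696305
  t = 6.0000: CF_t = 4.900000, DF = 0.712994, PV = 3.493672
  t = 7.0000: CF_t = 104.900000, DF = 0.673908, PV = 70.692903
Price P = sum_t PV_t = 94.939945
Convexity numerator sum_t t*(t + 1/m) * CF_t / (1+y/m)^(m*t + 2):
  t = 1.0000: term = 8.275020
  t = 2.0000: term = 23.464141
  t = 3.0000: term = 44.355654
  t = 4.0000: term = 69.873431
  t = 5.0000: term = 99.064411
  t = 6.0000: term = 131.087122
  t = 7.0000: term = 3536.653448
Convexity = (1/P) * sum = 3912.773227 / 94.939945 = 41.213140

Answer: Convexity = 41.2131


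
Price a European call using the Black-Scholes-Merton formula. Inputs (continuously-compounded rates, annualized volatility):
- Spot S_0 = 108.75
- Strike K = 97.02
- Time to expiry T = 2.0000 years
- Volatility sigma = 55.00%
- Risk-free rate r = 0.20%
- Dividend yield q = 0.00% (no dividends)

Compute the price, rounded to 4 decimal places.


Answer: Price = 37.4785

Derivation:
d1 = (ln(S/K) + (r - q + 0.5*sigma^2) * T) / (sigma * sqrt(T)) = 0.54078823
d2 = d1 - sigma * sqrt(T) = -0.23702923
exp(-rT) = 0.99600799; exp(-qT) = 1.00000000
C = S_0 * exp(-qT) * N(d1) - K * exp(-rT) * N(d2)
N(d1) = 0.70567322; N(d2) = 0.40631706
C = 108.7500 * 1.00000000 * 0.70567322 - 97.0200 * 0.99600799 * 0.40631706 = 37.4785
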